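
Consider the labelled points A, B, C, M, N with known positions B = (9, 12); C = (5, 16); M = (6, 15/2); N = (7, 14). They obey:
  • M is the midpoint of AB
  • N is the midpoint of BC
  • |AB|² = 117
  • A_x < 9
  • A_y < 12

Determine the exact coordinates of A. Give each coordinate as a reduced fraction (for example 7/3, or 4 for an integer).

A = (3, 3)

1. A_x = 3  [A = 2·M−B = 2·(6, 15/2)−(9, 12)]
2. A_y = 3  [A = 2·M−B = 2·(6, 15/2)−(9, 12)]
   so A = (3, 3)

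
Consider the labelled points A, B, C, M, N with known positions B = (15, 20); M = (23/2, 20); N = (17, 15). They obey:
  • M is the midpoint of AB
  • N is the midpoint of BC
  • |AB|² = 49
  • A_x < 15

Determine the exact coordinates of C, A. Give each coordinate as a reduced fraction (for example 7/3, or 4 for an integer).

C = (19, 10)
A = (8, 20)

1. A_x = 8  [A = 2·M−B = 2·(23/2, 20)−(15, 20)]
2. A_y = 20  [A = 2·M−B = 2·(23/2, 20)−(15, 20)]
   so A = (8, 20)
3. C_x = 19  [C = 2·N−B = 2·(17, 15)−(15, 20)]
4. C_y = 10  [C = 2·N−B = 2·(17, 15)−(15, 20)]
   so C = (19, 10)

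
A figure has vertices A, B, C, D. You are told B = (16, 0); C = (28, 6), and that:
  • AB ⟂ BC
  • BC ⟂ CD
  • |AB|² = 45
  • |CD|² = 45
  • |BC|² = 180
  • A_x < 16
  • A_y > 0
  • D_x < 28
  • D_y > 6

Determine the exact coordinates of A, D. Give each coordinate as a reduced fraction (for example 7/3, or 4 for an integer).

1. A_x = 13  [[AB ⟂ BC ⇒ -12x-6y+192=0] ∩ [|A−(16, 0)|²=45]]
2. A_y = 6  [[AB ⟂ BC ⇒ -12x-6y+192=0] ∩ [|A−(16, 0)|²=45]]
   so A = (13, 6)
3. D_x = 25  [[BC ⟂ CD ⇒ 12x+6y-372=0] ∩ [|D−(28, 6)|²=45]]
4. D_y = 12  [[BC ⟂ CD ⇒ 12x+6y-372=0] ∩ [|D−(28, 6)|²=45]]
   so D = (25, 12)

A = (13, 6)
D = (25, 12)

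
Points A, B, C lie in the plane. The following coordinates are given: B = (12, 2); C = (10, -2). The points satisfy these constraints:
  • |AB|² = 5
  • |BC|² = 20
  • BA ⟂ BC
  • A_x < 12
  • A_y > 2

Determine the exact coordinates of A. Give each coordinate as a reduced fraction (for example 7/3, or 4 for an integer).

1. A_x = 10  [[BA ⟂ BC ⇒ -2x-4y+32=0] ∩ [|A−(12, 2)|²=5]]
2. A_y = 3  [[BA ⟂ BC ⇒ -2x-4y+32=0] ∩ [|A−(12, 2)|²=5]]
   so A = (10, 3)

A = (10, 3)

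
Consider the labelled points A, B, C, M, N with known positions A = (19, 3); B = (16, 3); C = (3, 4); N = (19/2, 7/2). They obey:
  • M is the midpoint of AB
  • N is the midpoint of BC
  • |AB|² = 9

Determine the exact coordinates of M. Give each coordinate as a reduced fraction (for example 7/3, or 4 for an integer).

M = (35/2, 3)

1. M_x = 35/2  [2·M = A+B = (19, 3)+(16, 3)]
2. M_y = 3  [2·M = A+B = (19, 3)+(16, 3)]
   so M = (35/2, 3)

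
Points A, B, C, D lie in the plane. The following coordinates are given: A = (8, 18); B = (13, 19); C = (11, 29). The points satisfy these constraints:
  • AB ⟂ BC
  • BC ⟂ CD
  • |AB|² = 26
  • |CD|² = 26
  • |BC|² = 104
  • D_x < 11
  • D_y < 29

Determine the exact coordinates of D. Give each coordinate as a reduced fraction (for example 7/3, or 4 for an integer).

D = (6, 28)

1. D_x = 6  [[BC ⟂ CD ⇒ -2x+10y-268=0] ∩ [|D−(11, 29)|²=26]]
2. D_y = 28  [[BC ⟂ CD ⇒ -2x+10y-268=0] ∩ [|D−(11, 29)|²=26]]
   so D = (6, 28)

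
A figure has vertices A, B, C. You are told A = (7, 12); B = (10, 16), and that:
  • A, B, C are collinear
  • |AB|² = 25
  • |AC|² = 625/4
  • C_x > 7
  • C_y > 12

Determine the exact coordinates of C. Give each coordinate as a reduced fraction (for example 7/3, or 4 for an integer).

C = (29/2, 22)

1. C_x = 29/2  [[A, B, C are collinear ⇒ -4x+3y-8=0] ∩ [|C−(7, 12)|²=625/4]]
2. C_y = 22  [[A, B, C are collinear ⇒ -4x+3y-8=0] ∩ [|C−(7, 12)|²=625/4]]
   so C = (29/2, 22)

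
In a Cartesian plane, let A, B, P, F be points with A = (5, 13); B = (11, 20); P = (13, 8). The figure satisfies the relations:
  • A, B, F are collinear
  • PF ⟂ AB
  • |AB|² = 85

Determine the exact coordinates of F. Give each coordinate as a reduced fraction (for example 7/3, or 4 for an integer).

1. F_x = 503/85  [[A, B, F are collinear ⇒ -7x+6y-43=0] ∩ [PF ⟂ AB ⇒ 6x+7y-134=0]]
2. F_y = 1196/85  [[A, B, F are collinear ⇒ -7x+6y-43=0] ∩ [PF ⟂ AB ⇒ 6x+7y-134=0]]
   so F = (503/85, 1196/85)

F = (503/85, 1196/85)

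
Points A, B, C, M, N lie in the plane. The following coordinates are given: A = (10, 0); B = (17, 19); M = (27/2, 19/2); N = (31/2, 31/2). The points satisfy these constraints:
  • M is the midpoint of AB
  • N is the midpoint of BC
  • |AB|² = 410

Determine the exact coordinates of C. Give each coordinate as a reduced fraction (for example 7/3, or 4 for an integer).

C = (14, 12)

1. C_x = 14  [C = 2·N−B = 2·(31/2, 31/2)−(17, 19)]
2. C_y = 12  [C = 2·N−B = 2·(31/2, 31/2)−(17, 19)]
   so C = (14, 12)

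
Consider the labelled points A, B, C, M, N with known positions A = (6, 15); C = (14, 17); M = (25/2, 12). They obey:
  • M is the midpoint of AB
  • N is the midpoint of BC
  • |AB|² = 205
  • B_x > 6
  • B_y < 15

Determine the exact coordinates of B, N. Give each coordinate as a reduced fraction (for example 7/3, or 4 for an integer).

B = (19, 9)
N = (33/2, 13)

1. B_x = 19  [B = 2·M−A = 2·(25/2, 12)−(6, 15)]
2. B_y = 9  [B = 2·M−A = 2·(25/2, 12)−(6, 15)]
   so B = (19, 9)
3. N_x = 33/2  [2·N = B+C = (19, 9)+(14, 17)]
4. N_y = 13  [2·N = B+C = (19, 9)+(14, 17)]
   so N = (33/2, 13)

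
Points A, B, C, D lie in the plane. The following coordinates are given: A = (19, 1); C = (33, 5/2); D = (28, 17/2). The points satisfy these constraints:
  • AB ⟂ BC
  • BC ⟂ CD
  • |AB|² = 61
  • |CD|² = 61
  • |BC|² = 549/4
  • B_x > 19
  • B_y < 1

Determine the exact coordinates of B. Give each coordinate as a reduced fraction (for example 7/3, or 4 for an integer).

1. B_x = 24  [[BC ⟂ CD ⇒ 5x-6y-150=0] ∩ [|B−(19, 1)|²=61]]
2. B_y = -5  [[BC ⟂ CD ⇒ 5x-6y-150=0] ∩ [|B−(19, 1)|²=61]]
   so B = (24, -5)

B = (24, -5)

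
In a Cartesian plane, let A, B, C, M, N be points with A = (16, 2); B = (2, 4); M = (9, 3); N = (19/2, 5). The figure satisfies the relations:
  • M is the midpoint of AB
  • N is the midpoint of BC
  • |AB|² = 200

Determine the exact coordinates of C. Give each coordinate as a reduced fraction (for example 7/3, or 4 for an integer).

1. C_x = 17  [C = 2·N−B = 2·(19/2, 5)−(2, 4)]
2. C_y = 6  [C = 2·N−B = 2·(19/2, 5)−(2, 4)]
   so C = (17, 6)

C = (17, 6)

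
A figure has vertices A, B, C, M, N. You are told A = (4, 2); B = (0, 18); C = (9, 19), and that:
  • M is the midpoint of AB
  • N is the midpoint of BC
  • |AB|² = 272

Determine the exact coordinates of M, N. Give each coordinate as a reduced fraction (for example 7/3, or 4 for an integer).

1. M_x = 2  [2·M = A+B = (4, 2)+(0, 18)]
2. M_y = 10  [2·M = A+B = (4, 2)+(0, 18)]
   so M = (2, 10)
3. N_x = 9/2  [2·N = B+C = (0, 18)+(9, 19)]
4. N_y = 37/2  [2·N = B+C = (0, 18)+(9, 19)]
   so N = (9/2, 37/2)

M = (2, 10)
N = (9/2, 37/2)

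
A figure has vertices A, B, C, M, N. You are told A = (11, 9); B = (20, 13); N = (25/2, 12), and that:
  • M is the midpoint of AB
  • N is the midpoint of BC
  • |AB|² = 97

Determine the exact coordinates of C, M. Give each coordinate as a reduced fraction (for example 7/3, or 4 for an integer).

C = (5, 11)
M = (31/2, 11)

1. M_x = 31/2  [2·M = A+B = (11, 9)+(20, 13)]
2. M_y = 11  [2·M = A+B = (11, 9)+(20, 13)]
   so M = (31/2, 11)
3. C_x = 5  [C = 2·N−B = 2·(25/2, 12)−(20, 13)]
4. C_y = 11  [C = 2·N−B = 2·(25/2, 12)−(20, 13)]
   so C = (5, 11)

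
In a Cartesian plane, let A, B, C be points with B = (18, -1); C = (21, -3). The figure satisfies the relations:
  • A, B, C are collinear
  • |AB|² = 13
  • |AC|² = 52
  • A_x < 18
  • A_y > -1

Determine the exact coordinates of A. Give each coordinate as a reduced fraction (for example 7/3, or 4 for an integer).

1. A_x = 15  [[A, B, C are collinear ⇒ 2x+3y-33=0] ∩ [|A−(18, -1)|²=13]]
2. A_y = 1  [[A, B, C are collinear ⇒ 2x+3y-33=0] ∩ [|A−(18, -1)|²=13]]
   so A = (15, 1)

A = (15, 1)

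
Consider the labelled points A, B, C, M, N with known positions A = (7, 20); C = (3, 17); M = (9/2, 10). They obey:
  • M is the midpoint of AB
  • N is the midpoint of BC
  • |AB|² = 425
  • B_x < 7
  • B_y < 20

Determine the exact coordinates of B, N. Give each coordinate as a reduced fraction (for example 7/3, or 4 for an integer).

1. B_x = 2  [B = 2·M−A = 2·(9/2, 10)−(7, 20)]
2. B_y = 0  [B = 2·M−A = 2·(9/2, 10)−(7, 20)]
   so B = (2, 0)
3. N_x = 5/2  [2·N = B+C = (2, 0)+(3, 17)]
4. N_y = 17/2  [2·N = B+C = (2, 0)+(3, 17)]
   so N = (5/2, 17/2)

B = (2, 0)
N = (5/2, 17/2)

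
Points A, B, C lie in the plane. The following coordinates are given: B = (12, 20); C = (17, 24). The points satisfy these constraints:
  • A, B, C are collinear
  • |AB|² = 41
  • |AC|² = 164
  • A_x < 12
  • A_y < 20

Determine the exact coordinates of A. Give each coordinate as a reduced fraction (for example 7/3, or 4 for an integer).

A = (7, 16)

1. A_x = 7  [[A, B, C are collinear ⇒ -4x+5y-52=0] ∩ [|A−(12, 20)|²=41]]
2. A_y = 16  [[A, B, C are collinear ⇒ -4x+5y-52=0] ∩ [|A−(12, 20)|²=41]]
   so A = (7, 16)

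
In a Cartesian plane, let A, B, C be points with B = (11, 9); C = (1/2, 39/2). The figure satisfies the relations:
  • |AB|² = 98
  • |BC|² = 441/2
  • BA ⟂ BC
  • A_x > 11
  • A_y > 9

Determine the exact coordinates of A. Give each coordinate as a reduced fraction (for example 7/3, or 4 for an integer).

1. A_x = 18  [[BA ⟂ BC ⇒ -21/2x+21/2y+21=0] ∩ [|A−(11, 9)|²=98]]
2. A_y = 16  [[BA ⟂ BC ⇒ -21/2x+21/2y+21=0] ∩ [|A−(11, 9)|²=98]]
   so A = (18, 16)

A = (18, 16)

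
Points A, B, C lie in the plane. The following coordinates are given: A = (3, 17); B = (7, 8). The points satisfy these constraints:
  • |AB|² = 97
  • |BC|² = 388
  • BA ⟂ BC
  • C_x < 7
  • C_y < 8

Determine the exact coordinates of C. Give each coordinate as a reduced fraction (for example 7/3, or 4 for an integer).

C = (-11, 0)

1. C_x = -11  [[BA ⟂ BC ⇒ -4x+9y-44=0] ∩ [|C−(7, 8)|²=388]]
2. C_y = 0  [[BA ⟂ BC ⇒ -4x+9y-44=0] ∩ [|C−(7, 8)|²=388]]
   so C = (-11, 0)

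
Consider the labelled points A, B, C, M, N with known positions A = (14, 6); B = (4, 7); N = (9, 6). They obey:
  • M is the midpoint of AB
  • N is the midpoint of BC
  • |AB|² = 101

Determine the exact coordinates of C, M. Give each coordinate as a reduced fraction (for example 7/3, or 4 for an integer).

1. M_x = 9  [2·M = A+B = (14, 6)+(4, 7)]
2. M_y = 13/2  [2·M = A+B = (14, 6)+(4, 7)]
   so M = (9, 13/2)
3. C_x = 14  [C = 2·N−B = 2·(9, 6)−(4, 7)]
4. C_y = 5  [C = 2·N−B = 2·(9, 6)−(4, 7)]
   so C = (14, 5)

C = (14, 5)
M = (9, 13/2)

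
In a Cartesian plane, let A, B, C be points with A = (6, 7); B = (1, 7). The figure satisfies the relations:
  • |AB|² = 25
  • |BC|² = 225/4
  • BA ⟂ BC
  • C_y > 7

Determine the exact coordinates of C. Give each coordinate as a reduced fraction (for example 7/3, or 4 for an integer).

1. C_x = 1  [[BA ⟂ BC ⇒ 5x-5=0] ∩ [|C−(1, 7)|²=225/4]]
2. C_y = 29/2  [[BA ⟂ BC ⇒ 5x-5=0] ∩ [|C−(1, 7)|²=225/4]]
   so C = (1, 29/2)

C = (1, 29/2)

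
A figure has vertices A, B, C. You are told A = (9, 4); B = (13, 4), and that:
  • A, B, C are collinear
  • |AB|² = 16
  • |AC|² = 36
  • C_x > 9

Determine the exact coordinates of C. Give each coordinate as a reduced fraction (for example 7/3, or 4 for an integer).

1. C_x = 15  [[A, B, C are collinear ⇒ 4y-16=0] ∩ [|C−(9, 4)|²=36]]
2. C_y = 4  [[A, B, C are collinear ⇒ 4y-16=0] ∩ [|C−(9, 4)|²=36]]
   so C = (15, 4)

C = (15, 4)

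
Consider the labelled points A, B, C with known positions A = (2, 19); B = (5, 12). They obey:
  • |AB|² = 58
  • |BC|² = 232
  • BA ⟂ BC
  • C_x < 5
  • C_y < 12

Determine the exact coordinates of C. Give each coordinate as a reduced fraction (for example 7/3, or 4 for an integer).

1. C_x = -9  [[BA ⟂ BC ⇒ -3x+7y-69=0] ∩ [|C−(5, 12)|²=232]]
2. C_y = 6  [[BA ⟂ BC ⇒ -3x+7y-69=0] ∩ [|C−(5, 12)|²=232]]
   so C = (-9, 6)

C = (-9, 6)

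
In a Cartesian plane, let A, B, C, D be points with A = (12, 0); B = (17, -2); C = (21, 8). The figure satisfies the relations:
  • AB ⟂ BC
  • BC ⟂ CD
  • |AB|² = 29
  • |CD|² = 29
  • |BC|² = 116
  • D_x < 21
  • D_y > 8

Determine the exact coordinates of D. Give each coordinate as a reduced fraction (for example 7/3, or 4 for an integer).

1. D_x = 16  [[BC ⟂ CD ⇒ 4x+10y-164=0] ∩ [|D−(21, 8)|²=29]]
2. D_y = 10  [[BC ⟂ CD ⇒ 4x+10y-164=0] ∩ [|D−(21, 8)|²=29]]
   so D = (16, 10)

D = (16, 10)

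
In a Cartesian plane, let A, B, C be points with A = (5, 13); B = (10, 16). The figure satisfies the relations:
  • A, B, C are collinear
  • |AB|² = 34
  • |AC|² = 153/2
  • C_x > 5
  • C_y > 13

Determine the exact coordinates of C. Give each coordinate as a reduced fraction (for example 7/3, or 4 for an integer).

1. C_x = 25/2  [[A, B, C are collinear ⇒ -3x+5y-50=0] ∩ [|C−(5, 13)|²=153/2]]
2. C_y = 35/2  [[A, B, C are collinear ⇒ -3x+5y-50=0] ∩ [|C−(5, 13)|²=153/2]]
   so C = (25/2, 35/2)

C = (25/2, 35/2)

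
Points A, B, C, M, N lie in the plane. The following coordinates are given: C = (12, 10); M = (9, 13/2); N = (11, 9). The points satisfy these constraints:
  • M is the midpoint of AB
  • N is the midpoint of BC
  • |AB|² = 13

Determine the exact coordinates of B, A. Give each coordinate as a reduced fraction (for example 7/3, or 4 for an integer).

B = (10, 8)
A = (8, 5)

1. B_x = 10  [B = 2·N−C = 2·(11, 9)−(12, 10)]
2. B_y = 8  [B = 2·N−C = 2·(11, 9)−(12, 10)]
   so B = (10, 8)
3. A_x = 8  [A = 2·M−B = 2·(9, 13/2)−(10, 8)]
4. A_y = 5  [A = 2·M−B = 2·(9, 13/2)−(10, 8)]
   so A = (8, 5)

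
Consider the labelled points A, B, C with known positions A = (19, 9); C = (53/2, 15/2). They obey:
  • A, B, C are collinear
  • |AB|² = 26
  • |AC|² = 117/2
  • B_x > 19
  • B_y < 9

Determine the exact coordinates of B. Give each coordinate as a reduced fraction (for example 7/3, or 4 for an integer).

1. B_x = 24  [[A, B, C are collinear ⇒ -3/2x-15/2y+96=0] ∩ [|B−(19, 9)|²=26]]
2. B_y = 8  [[A, B, C are collinear ⇒ -3/2x-15/2y+96=0] ∩ [|B−(19, 9)|²=26]]
   so B = (24, 8)

B = (24, 8)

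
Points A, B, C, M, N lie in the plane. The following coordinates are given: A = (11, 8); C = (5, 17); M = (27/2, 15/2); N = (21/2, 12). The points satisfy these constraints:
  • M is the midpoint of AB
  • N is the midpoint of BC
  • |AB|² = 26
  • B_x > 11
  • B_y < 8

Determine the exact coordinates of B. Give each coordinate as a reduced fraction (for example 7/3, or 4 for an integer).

1. B_x = 16  [B = 2·M−A = 2·(27/2, 15/2)−(11, 8)]
2. B_y = 7  [B = 2·M−A = 2·(27/2, 15/2)−(11, 8)]
   so B = (16, 7)

B = (16, 7)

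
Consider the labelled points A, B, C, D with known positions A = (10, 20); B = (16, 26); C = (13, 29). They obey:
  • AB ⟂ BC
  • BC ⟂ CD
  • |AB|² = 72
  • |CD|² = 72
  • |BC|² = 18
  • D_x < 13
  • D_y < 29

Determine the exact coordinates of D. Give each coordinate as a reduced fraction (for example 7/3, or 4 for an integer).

1. D_x = 7  [[BC ⟂ CD ⇒ -3x+3y-48=0] ∩ [|D−(13, 29)|²=72]]
2. D_y = 23  [[BC ⟂ CD ⇒ -3x+3y-48=0] ∩ [|D−(13, 29)|²=72]]
   so D = (7, 23)

D = (7, 23)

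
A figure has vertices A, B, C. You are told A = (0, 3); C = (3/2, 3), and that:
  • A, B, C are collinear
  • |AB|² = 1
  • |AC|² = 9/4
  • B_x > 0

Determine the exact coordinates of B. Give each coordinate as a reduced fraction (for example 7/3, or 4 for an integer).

B = (1, 3)

1. B_x = 1  [[A, B, C are collinear ⇒ -3/2y+9/2=0] ∩ [|B−(0, 3)|²=1]]
2. B_y = 3  [[A, B, C are collinear ⇒ -3/2y+9/2=0] ∩ [|B−(0, 3)|²=1]]
   so B = (1, 3)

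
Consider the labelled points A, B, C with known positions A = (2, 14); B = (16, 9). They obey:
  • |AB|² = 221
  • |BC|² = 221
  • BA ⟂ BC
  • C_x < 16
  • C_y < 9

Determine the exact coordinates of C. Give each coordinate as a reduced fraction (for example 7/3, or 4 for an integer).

C = (11, -5)

1. C_x = 11  [[BA ⟂ BC ⇒ -14x+5y+179=0] ∩ [|C−(16, 9)|²=221]]
2. C_y = -5  [[BA ⟂ BC ⇒ -14x+5y+179=0] ∩ [|C−(16, 9)|²=221]]
   so C = (11, -5)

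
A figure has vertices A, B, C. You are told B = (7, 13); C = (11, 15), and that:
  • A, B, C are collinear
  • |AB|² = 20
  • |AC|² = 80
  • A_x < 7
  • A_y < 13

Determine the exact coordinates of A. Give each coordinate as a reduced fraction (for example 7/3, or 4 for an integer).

A = (3, 11)

1. A_x = 3  [[A, B, C are collinear ⇒ -2x+4y-38=0] ∩ [|A−(7, 13)|²=20]]
2. A_y = 11  [[A, B, C are collinear ⇒ -2x+4y-38=0] ∩ [|A−(7, 13)|²=20]]
   so A = (3, 11)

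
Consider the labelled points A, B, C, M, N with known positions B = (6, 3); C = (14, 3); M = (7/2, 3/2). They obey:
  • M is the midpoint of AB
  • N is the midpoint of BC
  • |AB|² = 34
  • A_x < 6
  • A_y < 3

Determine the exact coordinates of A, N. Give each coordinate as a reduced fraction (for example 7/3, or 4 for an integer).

A = (1, 0)
N = (10, 3)

1. A_x = 1  [A = 2·M−B = 2·(7/2, 3/2)−(6, 3)]
2. A_y = 0  [A = 2·M−B = 2·(7/2, 3/2)−(6, 3)]
   so A = (1, 0)
3. N_x = 10  [2·N = B+C = (6, 3)+(14, 3)]
4. N_y = 3  [2·N = B+C = (6, 3)+(14, 3)]
   so N = (10, 3)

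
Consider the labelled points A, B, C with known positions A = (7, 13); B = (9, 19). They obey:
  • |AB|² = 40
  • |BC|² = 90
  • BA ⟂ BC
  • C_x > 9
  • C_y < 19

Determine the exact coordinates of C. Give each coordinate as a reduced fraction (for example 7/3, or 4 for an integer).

C = (18, 16)

1. C_x = 18  [[BA ⟂ BC ⇒ -2x-6y+132=0] ∩ [|C−(9, 19)|²=90]]
2. C_y = 16  [[BA ⟂ BC ⇒ -2x-6y+132=0] ∩ [|C−(9, 19)|²=90]]
   so C = (18, 16)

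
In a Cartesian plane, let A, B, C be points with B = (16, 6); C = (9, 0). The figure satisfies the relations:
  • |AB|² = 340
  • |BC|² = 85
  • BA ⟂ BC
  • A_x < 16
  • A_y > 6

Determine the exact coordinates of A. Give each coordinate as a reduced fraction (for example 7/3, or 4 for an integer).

1. A_x = 4  [[BA ⟂ BC ⇒ -7x-6y+148=0] ∩ [|A−(16, 6)|²=340]]
2. A_y = 20  [[BA ⟂ BC ⇒ -7x-6y+148=0] ∩ [|A−(16, 6)|²=340]]
   so A = (4, 20)

A = (4, 20)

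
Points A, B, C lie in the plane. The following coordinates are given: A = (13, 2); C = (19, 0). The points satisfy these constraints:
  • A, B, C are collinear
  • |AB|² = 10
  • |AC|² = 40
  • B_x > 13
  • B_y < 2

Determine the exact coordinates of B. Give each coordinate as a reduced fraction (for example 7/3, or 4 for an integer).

1. B_x = 16  [[A, B, C are collinear ⇒ -2x-6y+38=0] ∩ [|B−(13, 2)|²=10]]
2. B_y = 1  [[A, B, C are collinear ⇒ -2x-6y+38=0] ∩ [|B−(13, 2)|²=10]]
   so B = (16, 1)

B = (16, 1)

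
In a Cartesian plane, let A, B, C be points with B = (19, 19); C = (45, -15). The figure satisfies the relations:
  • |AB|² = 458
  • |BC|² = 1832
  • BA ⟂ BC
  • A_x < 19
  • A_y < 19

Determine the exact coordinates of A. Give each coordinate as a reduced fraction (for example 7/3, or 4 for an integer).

1. A_x = 2  [[BA ⟂ BC ⇒ 26x-34y+152=0] ∩ [|A−(19, 19)|²=458]]
2. A_y = 6  [[BA ⟂ BC ⇒ 26x-34y+152=0] ∩ [|A−(19, 19)|²=458]]
   so A = (2, 6)

A = (2, 6)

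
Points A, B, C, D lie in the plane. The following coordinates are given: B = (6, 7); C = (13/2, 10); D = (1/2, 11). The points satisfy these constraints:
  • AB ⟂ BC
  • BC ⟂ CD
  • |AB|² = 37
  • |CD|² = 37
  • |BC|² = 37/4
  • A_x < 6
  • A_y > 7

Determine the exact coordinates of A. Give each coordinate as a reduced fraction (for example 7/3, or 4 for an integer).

1. A_x = 0  [[AB ⟂ BC ⇒ -1/2x-3y+24=0] ∩ [|A−(6, 7)|²=37]]
2. A_y = 8  [[AB ⟂ BC ⇒ -1/2x-3y+24=0] ∩ [|A−(6, 7)|²=37]]
   so A = (0, 8)

A = (0, 8)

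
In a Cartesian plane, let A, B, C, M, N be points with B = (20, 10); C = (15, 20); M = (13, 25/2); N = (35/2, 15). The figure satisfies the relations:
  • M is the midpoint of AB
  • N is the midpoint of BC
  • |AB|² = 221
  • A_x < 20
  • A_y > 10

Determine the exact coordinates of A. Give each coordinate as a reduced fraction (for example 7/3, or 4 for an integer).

1. A_x = 6  [A = 2·M−B = 2·(13, 25/2)−(20, 10)]
2. A_y = 15  [A = 2·M−B = 2·(13, 25/2)−(20, 10)]
   so A = (6, 15)

A = (6, 15)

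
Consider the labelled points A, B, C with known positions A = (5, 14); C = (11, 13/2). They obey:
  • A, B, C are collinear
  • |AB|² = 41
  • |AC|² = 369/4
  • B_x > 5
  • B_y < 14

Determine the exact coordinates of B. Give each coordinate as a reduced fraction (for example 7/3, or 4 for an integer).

B = (9, 9)

1. B_x = 9  [[A, B, C are collinear ⇒ -15/2x-6y+243/2=0] ∩ [|B−(5, 14)|²=41]]
2. B_y = 9  [[A, B, C are collinear ⇒ -15/2x-6y+243/2=0] ∩ [|B−(5, 14)|²=41]]
   so B = (9, 9)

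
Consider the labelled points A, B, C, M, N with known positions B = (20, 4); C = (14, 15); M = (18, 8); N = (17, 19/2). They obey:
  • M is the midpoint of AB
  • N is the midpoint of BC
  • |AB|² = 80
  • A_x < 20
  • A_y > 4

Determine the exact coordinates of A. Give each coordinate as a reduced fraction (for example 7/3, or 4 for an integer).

1. A_x = 16  [A = 2·M−B = 2·(18, 8)−(20, 4)]
2. A_y = 12  [A = 2·M−B = 2·(18, 8)−(20, 4)]
   so A = (16, 12)

A = (16, 12)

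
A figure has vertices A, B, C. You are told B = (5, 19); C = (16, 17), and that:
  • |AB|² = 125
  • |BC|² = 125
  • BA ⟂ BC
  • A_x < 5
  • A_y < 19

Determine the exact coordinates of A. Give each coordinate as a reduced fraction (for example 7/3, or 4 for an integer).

A = (3, 8)

1. A_x = 3  [[BA ⟂ BC ⇒ 11x-2y-17=0] ∩ [|A−(5, 19)|²=125]]
2. A_y = 8  [[BA ⟂ BC ⇒ 11x-2y-17=0] ∩ [|A−(5, 19)|²=125]]
   so A = (3, 8)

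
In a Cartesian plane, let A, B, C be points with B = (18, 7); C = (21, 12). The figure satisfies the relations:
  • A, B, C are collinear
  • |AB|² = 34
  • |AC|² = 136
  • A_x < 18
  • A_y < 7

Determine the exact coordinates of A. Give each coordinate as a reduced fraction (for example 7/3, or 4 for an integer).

A = (15, 2)

1. A_x = 15  [[A, B, C are collinear ⇒ -5x+3y+69=0] ∩ [|A−(18, 7)|²=34]]
2. A_y = 2  [[A, B, C are collinear ⇒ -5x+3y+69=0] ∩ [|A−(18, 7)|²=34]]
   so A = (15, 2)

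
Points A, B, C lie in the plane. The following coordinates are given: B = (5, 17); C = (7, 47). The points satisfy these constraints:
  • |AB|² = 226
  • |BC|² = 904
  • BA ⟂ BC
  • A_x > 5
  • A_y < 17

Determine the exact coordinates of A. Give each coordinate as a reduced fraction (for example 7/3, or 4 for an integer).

1. A_x = 20  [[BA ⟂ BC ⇒ 2x+30y-520=0] ∩ [|A−(5, 17)|²=226]]
2. A_y = 16  [[BA ⟂ BC ⇒ 2x+30y-520=0] ∩ [|A−(5, 17)|²=226]]
   so A = (20, 16)

A = (20, 16)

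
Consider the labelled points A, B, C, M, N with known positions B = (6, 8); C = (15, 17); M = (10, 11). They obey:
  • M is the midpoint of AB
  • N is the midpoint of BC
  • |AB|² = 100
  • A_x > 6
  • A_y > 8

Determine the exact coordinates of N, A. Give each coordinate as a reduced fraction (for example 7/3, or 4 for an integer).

1. A_x = 14  [A = 2·M−B = 2·(10, 11)−(6, 8)]
2. A_y = 14  [A = 2·M−B = 2·(10, 11)−(6, 8)]
   so A = (14, 14)
3. N_x = 21/2  [2·N = B+C = (6, 8)+(15, 17)]
4. N_y = 25/2  [2·N = B+C = (6, 8)+(15, 17)]
   so N = (21/2, 25/2)

N = (21/2, 25/2)
A = (14, 14)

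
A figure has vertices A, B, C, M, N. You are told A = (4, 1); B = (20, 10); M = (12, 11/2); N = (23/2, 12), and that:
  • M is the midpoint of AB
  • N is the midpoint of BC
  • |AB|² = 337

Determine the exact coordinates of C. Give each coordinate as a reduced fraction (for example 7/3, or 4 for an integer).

1. C_x = 3  [C = 2·N−B = 2·(23/2, 12)−(20, 10)]
2. C_y = 14  [C = 2·N−B = 2·(23/2, 12)−(20, 10)]
   so C = (3, 14)

C = (3, 14)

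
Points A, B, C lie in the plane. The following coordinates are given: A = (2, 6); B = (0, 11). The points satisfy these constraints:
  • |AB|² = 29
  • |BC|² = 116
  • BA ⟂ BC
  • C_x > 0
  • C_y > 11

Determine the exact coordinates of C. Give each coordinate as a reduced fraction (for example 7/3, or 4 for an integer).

1. C_x = 10  [[BA ⟂ BC ⇒ 2x-5y+55=0] ∩ [|C−(0, 11)|²=116]]
2. C_y = 15  [[BA ⟂ BC ⇒ 2x-5y+55=0] ∩ [|C−(0, 11)|²=116]]
   so C = (10, 15)

C = (10, 15)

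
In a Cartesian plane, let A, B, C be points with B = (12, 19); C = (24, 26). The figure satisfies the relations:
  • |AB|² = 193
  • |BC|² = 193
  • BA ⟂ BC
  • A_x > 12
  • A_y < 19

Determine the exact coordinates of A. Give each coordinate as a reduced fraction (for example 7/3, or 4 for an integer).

A = (19, 7)

1. A_x = 19  [[BA ⟂ BC ⇒ 12x+7y-277=0] ∩ [|A−(12, 19)|²=193]]
2. A_y = 7  [[BA ⟂ BC ⇒ 12x+7y-277=0] ∩ [|A−(12, 19)|²=193]]
   so A = (19, 7)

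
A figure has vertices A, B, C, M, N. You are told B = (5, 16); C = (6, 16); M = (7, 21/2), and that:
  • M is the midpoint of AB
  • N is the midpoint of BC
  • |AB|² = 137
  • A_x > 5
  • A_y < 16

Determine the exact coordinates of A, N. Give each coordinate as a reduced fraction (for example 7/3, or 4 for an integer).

A = (9, 5)
N = (11/2, 16)

1. A_x = 9  [A = 2·M−B = 2·(7, 21/2)−(5, 16)]
2. A_y = 5  [A = 2·M−B = 2·(7, 21/2)−(5, 16)]
   so A = (9, 5)
3. N_x = 11/2  [2·N = B+C = (5, 16)+(6, 16)]
4. N_y = 16  [2·N = B+C = (5, 16)+(6, 16)]
   so N = (11/2, 16)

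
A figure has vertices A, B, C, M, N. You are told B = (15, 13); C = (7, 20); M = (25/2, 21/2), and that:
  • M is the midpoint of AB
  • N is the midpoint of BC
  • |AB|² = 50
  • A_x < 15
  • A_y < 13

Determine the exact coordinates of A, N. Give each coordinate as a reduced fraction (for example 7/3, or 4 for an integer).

1. A_x = 10  [A = 2·M−B = 2·(25/2, 21/2)−(15, 13)]
2. A_y = 8  [A = 2·M−B = 2·(25/2, 21/2)−(15, 13)]
   so A = (10, 8)
3. N_x = 11  [2·N = B+C = (15, 13)+(7, 20)]
4. N_y = 33/2  [2·N = B+C = (15, 13)+(7, 20)]
   so N = (11, 33/2)

A = (10, 8)
N = (11, 33/2)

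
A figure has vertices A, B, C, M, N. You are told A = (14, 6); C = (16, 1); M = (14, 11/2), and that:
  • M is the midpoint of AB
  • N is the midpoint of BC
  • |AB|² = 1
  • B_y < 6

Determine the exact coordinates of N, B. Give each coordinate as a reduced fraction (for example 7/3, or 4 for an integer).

1. B_x = 14  [B = 2·M−A = 2·(14, 11/2)−(14, 6)]
2. B_y = 5  [B = 2·M−A = 2·(14, 11/2)−(14, 6)]
   so B = (14, 5)
3. N_x = 15  [2·N = B+C = (14, 5)+(16, 1)]
4. N_y = 3  [2·N = B+C = (14, 5)+(16, 1)]
   so N = (15, 3)

N = (15, 3)
B = (14, 5)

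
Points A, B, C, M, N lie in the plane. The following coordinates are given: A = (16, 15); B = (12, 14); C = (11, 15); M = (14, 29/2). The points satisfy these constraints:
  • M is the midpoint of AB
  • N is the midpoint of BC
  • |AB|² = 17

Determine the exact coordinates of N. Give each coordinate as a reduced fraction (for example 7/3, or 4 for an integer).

1. N_x = 23/2  [2·N = B+C = (12, 14)+(11, 15)]
2. N_y = 29/2  [2·N = B+C = (12, 14)+(11, 15)]
   so N = (23/2, 29/2)

N = (23/2, 29/2)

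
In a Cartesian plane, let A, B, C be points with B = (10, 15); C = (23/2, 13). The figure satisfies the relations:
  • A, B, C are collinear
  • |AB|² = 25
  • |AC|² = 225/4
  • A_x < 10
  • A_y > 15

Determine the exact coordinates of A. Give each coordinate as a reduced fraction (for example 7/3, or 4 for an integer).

1. A_x = 7  [[A, B, C are collinear ⇒ 2x+3/2y-85/2=0] ∩ [|A−(10, 15)|²=25]]
2. A_y = 19  [[A, B, C are collinear ⇒ 2x+3/2y-85/2=0] ∩ [|A−(10, 15)|²=25]]
   so A = (7, 19)

A = (7, 19)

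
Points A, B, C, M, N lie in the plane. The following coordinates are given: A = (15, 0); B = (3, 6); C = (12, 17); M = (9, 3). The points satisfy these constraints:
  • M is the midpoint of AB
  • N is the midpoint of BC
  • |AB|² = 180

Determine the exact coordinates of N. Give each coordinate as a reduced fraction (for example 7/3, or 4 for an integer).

N = (15/2, 23/2)

1. N_x = 15/2  [2·N = B+C = (3, 6)+(12, 17)]
2. N_y = 23/2  [2·N = B+C = (3, 6)+(12, 17)]
   so N = (15/2, 23/2)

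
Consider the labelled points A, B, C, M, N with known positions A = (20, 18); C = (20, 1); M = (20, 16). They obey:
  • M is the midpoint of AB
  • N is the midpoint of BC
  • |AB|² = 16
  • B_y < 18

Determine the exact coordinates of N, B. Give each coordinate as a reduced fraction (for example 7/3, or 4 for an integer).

N = (20, 15/2)
B = (20, 14)

1. B_x = 20  [B = 2·M−A = 2·(20, 16)−(20, 18)]
2. B_y = 14  [B = 2·M−A = 2·(20, 16)−(20, 18)]
   so B = (20, 14)
3. N_x = 20  [2·N = B+C = (20, 14)+(20, 1)]
4. N_y = 15/2  [2·N = B+C = (20, 14)+(20, 1)]
   so N = (20, 15/2)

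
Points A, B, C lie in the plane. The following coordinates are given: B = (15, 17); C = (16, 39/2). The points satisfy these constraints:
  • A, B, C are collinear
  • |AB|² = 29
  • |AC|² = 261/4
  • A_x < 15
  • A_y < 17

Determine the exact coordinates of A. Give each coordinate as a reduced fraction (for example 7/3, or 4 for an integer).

A = (13, 12)

1. A_x = 13  [[A, B, C are collinear ⇒ -5/2x+1y+41/2=0] ∩ [|A−(15, 17)|²=29]]
2. A_y = 12  [[A, B, C are collinear ⇒ -5/2x+1y+41/2=0] ∩ [|A−(15, 17)|²=29]]
   so A = (13, 12)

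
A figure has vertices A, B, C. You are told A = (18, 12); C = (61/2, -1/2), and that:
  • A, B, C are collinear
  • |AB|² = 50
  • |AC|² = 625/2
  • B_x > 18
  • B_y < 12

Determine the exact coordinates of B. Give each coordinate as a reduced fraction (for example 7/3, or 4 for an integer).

B = (23, 7)

1. B_x = 23  [[A, B, C are collinear ⇒ -25/2x-25/2y+375=0] ∩ [|B−(18, 12)|²=50]]
2. B_y = 7  [[A, B, C are collinear ⇒ -25/2x-25/2y+375=0] ∩ [|B−(18, 12)|²=50]]
   so B = (23, 7)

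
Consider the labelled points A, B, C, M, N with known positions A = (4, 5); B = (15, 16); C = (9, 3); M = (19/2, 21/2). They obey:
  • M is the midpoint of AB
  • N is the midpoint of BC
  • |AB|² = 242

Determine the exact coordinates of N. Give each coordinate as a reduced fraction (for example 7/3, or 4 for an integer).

1. N_x = 12  [2·N = B+C = (15, 16)+(9, 3)]
2. N_y = 19/2  [2·N = B+C = (15, 16)+(9, 3)]
   so N = (12, 19/2)

N = (12, 19/2)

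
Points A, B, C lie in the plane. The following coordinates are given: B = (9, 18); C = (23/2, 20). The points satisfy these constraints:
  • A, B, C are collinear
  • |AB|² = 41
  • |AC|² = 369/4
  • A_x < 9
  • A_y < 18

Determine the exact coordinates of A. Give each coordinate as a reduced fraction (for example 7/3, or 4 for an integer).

1. A_x = 4  [[A, B, C are collinear ⇒ -2x+5/2y-27=0] ∩ [|A−(9, 18)|²=41]]
2. A_y = 14  [[A, B, C are collinear ⇒ -2x+5/2y-27=0] ∩ [|A−(9, 18)|²=41]]
   so A = (4, 14)

A = (4, 14)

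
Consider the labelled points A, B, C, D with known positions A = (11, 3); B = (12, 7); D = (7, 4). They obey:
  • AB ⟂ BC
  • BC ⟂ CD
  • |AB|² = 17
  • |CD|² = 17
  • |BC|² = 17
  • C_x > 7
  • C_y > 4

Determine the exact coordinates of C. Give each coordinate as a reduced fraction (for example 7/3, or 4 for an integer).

C = (8, 8)

1. C_x = 8  [[AB ⟂ BC ⇒ 1x+4y-40=0] ∩ [|C−(7, 4)|²=17]]
2. C_y = 8  [[AB ⟂ BC ⇒ 1x+4y-40=0] ∩ [|C−(7, 4)|²=17]]
   so C = (8, 8)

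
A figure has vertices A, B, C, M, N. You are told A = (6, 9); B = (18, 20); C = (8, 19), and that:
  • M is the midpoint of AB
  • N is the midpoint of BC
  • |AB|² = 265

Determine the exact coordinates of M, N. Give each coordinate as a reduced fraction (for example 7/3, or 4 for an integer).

1. M_x = 12  [2·M = A+B = (6, 9)+(18, 20)]
2. M_y = 29/2  [2·M = A+B = (6, 9)+(18, 20)]
   so M = (12, 29/2)
3. N_x = 13  [2·N = B+C = (18, 20)+(8, 19)]
4. N_y = 39/2  [2·N = B+C = (18, 20)+(8, 19)]
   so N = (13, 39/2)

M = (12, 29/2)
N = (13, 39/2)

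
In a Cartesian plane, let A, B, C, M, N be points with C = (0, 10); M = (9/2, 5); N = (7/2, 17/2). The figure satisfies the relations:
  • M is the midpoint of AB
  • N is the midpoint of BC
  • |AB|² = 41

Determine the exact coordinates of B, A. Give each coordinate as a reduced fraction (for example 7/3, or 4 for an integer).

B = (7, 7)
A = (2, 3)

1. B_x = 7  [B = 2·N−C = 2·(7/2, 17/2)−(0, 10)]
2. B_y = 7  [B = 2·N−C = 2·(7/2, 17/2)−(0, 10)]
   so B = (7, 7)
3. A_x = 2  [A = 2·M−B = 2·(9/2, 5)−(7, 7)]
4. A_y = 3  [A = 2·M−B = 2·(9/2, 5)−(7, 7)]
   so A = (2, 3)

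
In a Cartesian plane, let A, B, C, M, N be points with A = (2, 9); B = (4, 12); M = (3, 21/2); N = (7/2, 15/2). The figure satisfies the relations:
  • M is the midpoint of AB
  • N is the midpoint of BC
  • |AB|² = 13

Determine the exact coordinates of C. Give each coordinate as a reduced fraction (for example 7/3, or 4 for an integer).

1. C_x = 3  [C = 2·N−B = 2·(7/2, 15/2)−(4, 12)]
2. C_y = 3  [C = 2·N−B = 2·(7/2, 15/2)−(4, 12)]
   so C = (3, 3)

C = (3, 3)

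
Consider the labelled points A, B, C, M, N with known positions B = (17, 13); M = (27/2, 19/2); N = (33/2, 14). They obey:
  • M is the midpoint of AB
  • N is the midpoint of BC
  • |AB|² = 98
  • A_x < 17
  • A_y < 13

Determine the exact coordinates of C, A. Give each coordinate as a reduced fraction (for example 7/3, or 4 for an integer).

C = (16, 15)
A = (10, 6)

1. A_x = 10  [A = 2·M−B = 2·(27/2, 19/2)−(17, 13)]
2. A_y = 6  [A = 2·M−B = 2·(27/2, 19/2)−(17, 13)]
   so A = (10, 6)
3. C_x = 16  [C = 2·N−B = 2·(33/2, 14)−(17, 13)]
4. C_y = 15  [C = 2·N−B = 2·(33/2, 14)−(17, 13)]
   so C = (16, 15)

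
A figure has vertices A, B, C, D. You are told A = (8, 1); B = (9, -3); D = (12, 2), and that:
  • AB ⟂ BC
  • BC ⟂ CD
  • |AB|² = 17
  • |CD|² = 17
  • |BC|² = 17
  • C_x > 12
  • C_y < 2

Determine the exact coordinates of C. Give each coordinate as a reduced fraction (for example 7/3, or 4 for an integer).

1. C_x = 13  [[AB ⟂ BC ⇒ 1x-4y-21=0] ∩ [|C−(12, 2)|²=17]]
2. C_y = -2  [[AB ⟂ BC ⇒ 1x-4y-21=0] ∩ [|C−(12, 2)|²=17]]
   so C = (13, -2)

C = (13, -2)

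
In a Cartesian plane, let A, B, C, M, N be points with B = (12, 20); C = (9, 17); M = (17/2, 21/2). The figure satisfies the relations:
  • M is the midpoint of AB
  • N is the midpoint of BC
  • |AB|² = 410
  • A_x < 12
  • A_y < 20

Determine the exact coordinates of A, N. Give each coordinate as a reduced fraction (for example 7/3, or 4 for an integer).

A = (5, 1)
N = (21/2, 37/2)

1. A_x = 5  [A = 2·M−B = 2·(17/2, 21/2)−(12, 20)]
2. A_y = 1  [A = 2·M−B = 2·(17/2, 21/2)−(12, 20)]
   so A = (5, 1)
3. N_x = 21/2  [2·N = B+C = (12, 20)+(9, 17)]
4. N_y = 37/2  [2·N = B+C = (12, 20)+(9, 17)]
   so N = (21/2, 37/2)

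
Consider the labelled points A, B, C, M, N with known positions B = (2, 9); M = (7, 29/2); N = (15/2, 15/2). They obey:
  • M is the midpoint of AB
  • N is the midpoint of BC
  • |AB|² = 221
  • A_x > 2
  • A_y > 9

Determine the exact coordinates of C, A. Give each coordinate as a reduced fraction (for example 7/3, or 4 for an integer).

1. A_x = 12  [A = 2·M−B = 2·(7, 29/2)−(2, 9)]
2. A_y = 20  [A = 2·M−B = 2·(7, 29/2)−(2, 9)]
   so A = (12, 20)
3. C_x = 13  [C = 2·N−B = 2·(15/2, 15/2)−(2, 9)]
4. C_y = 6  [C = 2·N−B = 2·(15/2, 15/2)−(2, 9)]
   so C = (13, 6)

C = (13, 6)
A = (12, 20)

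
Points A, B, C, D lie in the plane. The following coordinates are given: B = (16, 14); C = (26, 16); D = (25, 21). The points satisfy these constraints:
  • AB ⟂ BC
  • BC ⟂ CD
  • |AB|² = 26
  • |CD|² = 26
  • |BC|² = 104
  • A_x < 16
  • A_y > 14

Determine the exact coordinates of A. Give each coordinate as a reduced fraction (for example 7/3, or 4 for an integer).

1. A_x = 15  [[AB ⟂ BC ⇒ -10x-2y+188=0] ∩ [|A−(16, 14)|²=26]]
2. A_y = 19  [[AB ⟂ BC ⇒ -10x-2y+188=0] ∩ [|A−(16, 14)|²=26]]
   so A = (15, 19)

A = (15, 19)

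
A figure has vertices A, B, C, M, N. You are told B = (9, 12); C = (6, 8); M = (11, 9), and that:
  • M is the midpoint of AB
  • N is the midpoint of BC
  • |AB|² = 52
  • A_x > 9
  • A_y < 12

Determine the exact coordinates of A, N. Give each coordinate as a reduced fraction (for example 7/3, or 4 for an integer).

1. A_x = 13  [A = 2·M−B = 2·(11, 9)−(9, 12)]
2. A_y = 6  [A = 2·M−B = 2·(11, 9)−(9, 12)]
   so A = (13, 6)
3. N_x = 15/2  [2·N = B+C = (9, 12)+(6, 8)]
4. N_y = 10  [2·N = B+C = (9, 12)+(6, 8)]
   so N = (15/2, 10)

A = (13, 6)
N = (15/2, 10)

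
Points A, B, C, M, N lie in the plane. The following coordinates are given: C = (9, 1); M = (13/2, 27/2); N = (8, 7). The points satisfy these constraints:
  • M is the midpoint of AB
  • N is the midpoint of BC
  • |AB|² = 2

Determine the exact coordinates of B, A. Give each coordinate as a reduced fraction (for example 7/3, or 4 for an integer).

1. B_x = 7  [B = 2·N−C = 2·(8, 7)−(9, 1)]
2. B_y = 13  [B = 2·N−C = 2·(8, 7)−(9, 1)]
   so B = (7, 13)
3. A_x = 6  [A = 2·M−B = 2·(13/2, 27/2)−(7, 13)]
4. A_y = 14  [A = 2·M−B = 2·(13/2, 27/2)−(7, 13)]
   so A = (6, 14)

B = (7, 13)
A = (6, 14)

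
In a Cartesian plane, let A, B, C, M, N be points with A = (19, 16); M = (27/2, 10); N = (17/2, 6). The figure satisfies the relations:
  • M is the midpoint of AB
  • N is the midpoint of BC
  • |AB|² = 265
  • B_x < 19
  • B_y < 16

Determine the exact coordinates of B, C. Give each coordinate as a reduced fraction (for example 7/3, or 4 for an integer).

1. B_x = 8  [B = 2·M−A = 2·(27/2, 10)−(19, 16)]
2. B_y = 4  [B = 2·M−A = 2·(27/2, 10)−(19, 16)]
   so B = (8, 4)
3. C_x = 9  [C = 2·N−B = 2·(17/2, 6)−(8, 4)]
4. C_y = 8  [C = 2·N−B = 2·(17/2, 6)−(8, 4)]
   so C = (9, 8)

B = (8, 4)
C = (9, 8)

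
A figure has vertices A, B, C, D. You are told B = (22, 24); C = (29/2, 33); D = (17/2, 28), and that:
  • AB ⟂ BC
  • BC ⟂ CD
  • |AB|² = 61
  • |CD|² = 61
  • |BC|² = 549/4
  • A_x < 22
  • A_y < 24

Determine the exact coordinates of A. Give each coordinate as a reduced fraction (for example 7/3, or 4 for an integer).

A = (16, 19)

1. A_x = 16  [[AB ⟂ BC ⇒ 15/2x-9y+51=0] ∩ [|A−(22, 24)|²=61]]
2. A_y = 19  [[AB ⟂ BC ⇒ 15/2x-9y+51=0] ∩ [|A−(22, 24)|²=61]]
   so A = (16, 19)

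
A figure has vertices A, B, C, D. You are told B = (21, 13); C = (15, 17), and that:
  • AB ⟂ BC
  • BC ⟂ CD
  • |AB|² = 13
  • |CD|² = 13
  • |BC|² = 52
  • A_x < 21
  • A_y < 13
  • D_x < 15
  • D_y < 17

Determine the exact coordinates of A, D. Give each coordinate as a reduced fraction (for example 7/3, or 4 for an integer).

1. A_x = 19  [[AB ⟂ BC ⇒ 6x-4y-74=0] ∩ [|A−(21, 13)|²=13]]
2. A_y = 10  [[AB ⟂ BC ⇒ 6x-4y-74=0] ∩ [|A−(21, 13)|²=13]]
   so A = (19, 10)
3. D_x = 13  [[BC ⟂ CD ⇒ -6x+4y+22=0] ∩ [|D−(15, 17)|²=13]]
4. D_y = 14  [[BC ⟂ CD ⇒ -6x+4y+22=0] ∩ [|D−(15, 17)|²=13]]
   so D = (13, 14)

A = (19, 10)
D = (13, 14)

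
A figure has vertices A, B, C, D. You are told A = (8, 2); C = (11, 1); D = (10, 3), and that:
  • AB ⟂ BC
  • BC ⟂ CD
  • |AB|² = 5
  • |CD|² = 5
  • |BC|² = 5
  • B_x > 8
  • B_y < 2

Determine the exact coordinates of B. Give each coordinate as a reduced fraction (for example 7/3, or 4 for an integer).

B = (9, 0)

1. B_x = 9  [[BC ⟂ CD ⇒ 1x-2y-9=0] ∩ [|B−(8, 2)|²=5]]
2. B_y = 0  [[BC ⟂ CD ⇒ 1x-2y-9=0] ∩ [|B−(8, 2)|²=5]]
   so B = (9, 0)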